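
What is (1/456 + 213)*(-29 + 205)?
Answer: 2136838/57 ≈ 37488.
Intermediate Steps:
(1/456 + 213)*(-29 + 205) = (1/456 + 213)*176 = (97129/456)*176 = 2136838/57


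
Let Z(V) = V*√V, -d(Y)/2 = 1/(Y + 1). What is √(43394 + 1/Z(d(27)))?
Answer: √(43394 + 14*I*√14) ≈ 208.31 + 0.126*I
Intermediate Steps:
d(Y) = -2/(1 + Y) (d(Y) = -2/(Y + 1) = -2/(1 + Y))
Z(V) = V^(3/2)
√(43394 + 1/Z(d(27))) = √(43394 + 1/((-2/(1 + 27))^(3/2))) = √(43394 + 1/((-2/28)^(3/2))) = √(43394 + 1/((-2*1/28)^(3/2))) = √(43394 + 1/((-1/14)^(3/2))) = √(43394 + 1/(-I*√14/196)) = √(43394 + 14*I*√14)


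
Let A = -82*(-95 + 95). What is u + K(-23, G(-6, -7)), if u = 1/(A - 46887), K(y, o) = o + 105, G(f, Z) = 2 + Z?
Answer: 4688699/46887 ≈ 100.00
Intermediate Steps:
A = 0 (A = -82*0 = 0)
K(y, o) = 105 + o
u = -1/46887 (u = 1/(0 - 46887) = 1/(-46887) = -1/46887 ≈ -2.1328e-5)
u + K(-23, G(-6, -7)) = -1/46887 + (105 + (2 - 7)) = -1/46887 + (105 - 5) = -1/46887 + 100 = 4688699/46887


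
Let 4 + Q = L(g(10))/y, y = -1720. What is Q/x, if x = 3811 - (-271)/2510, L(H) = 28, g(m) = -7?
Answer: -433477/411332883 ≈ -0.0010538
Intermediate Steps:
x = 9565881/2510 (x = 3811 - (-271)/2510 = 3811 - 1*(-271/2510) = 3811 + 271/2510 = 9565881/2510 ≈ 3811.1)
Q = -1727/430 (Q = -4 + 28/(-1720) = -4 + 28*(-1/1720) = -4 - 7/430 = -1727/430 ≈ -4.0163)
Q/x = -1727/(430*9565881/2510) = -1727/430*2510/9565881 = -433477/411332883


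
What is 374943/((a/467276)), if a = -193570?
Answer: -87600932634/96785 ≈ -9.0511e+5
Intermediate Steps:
374943/((a/467276)) = 374943/((-193570/467276)) = 374943/((-193570*1/467276)) = 374943/(-96785/233638) = 374943*(-233638/96785) = -87600932634/96785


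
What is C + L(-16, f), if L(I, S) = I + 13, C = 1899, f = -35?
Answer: 1896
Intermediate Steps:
L(I, S) = 13 + I
C + L(-16, f) = 1899 + (13 - 16) = 1899 - 3 = 1896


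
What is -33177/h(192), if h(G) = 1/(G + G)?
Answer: -12739968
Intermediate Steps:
h(G) = 1/(2*G)
-33177/h(192) = -33177/((½)/192) = -33177/((½)*(1/192)) = -33177/1/384 = -33177*384 = -12739968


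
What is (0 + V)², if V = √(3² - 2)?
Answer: 7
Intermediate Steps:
V = √7 (V = √(9 - 2) = √7 ≈ 2.6458)
(0 + V)² = (0 + √7)² = (√7)² = 7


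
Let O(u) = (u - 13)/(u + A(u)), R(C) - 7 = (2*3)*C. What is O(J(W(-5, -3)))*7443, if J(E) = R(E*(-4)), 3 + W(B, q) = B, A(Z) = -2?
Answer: 1384398/197 ≈ 7027.4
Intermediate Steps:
R(C) = 7 + 6*C (R(C) = 7 + (2*3)*C = 7 + 6*C)
W(B, q) = -3 + B
J(E) = 7 - 24*E (J(E) = 7 + 6*(E*(-4)) = 7 + 6*(-4*E) = 7 - 24*E)
O(u) = (-13 + u)/(-2 + u) (O(u) = (u - 13)/(u - 2) = (-13 + u)/(-2 + u))
O(J(W(-5, -3)))*7443 = ((-13 + (7 - 24*(-3 - 5)))/(-2 + (7 - 24*(-3 - 5))))*7443 = ((-13 + (7 - 24*(-8)))/(-2 + (7 - 24*(-8))))*7443 = ((-13 + (7 + 192))/(-2 + (7 + 192)))*7443 = ((-13 + 199)/(-2 + 199))*7443 = (186/197)*7443 = 1384398/197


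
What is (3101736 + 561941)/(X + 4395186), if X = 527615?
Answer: 3663677/4922801 ≈ 0.74423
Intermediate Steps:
(3101736 + 561941)/(X + 4395186) = (3101736 + 561941)/(527615 + 4395186) = 3663677/4922801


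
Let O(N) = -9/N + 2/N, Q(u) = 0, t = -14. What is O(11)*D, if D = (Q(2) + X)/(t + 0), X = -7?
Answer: -7/22 ≈ -0.31818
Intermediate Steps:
D = 1/2 (D = (0 - 7)/(-14 + 0) = -7/(-14) = -7*(-1/14) = 1/2 ≈ 0.50000)
O(N) = -7/N
O(11)*D = -7/11*(1/2) = -7*1/11*(1/2) = -7/11*1/2 = -7/22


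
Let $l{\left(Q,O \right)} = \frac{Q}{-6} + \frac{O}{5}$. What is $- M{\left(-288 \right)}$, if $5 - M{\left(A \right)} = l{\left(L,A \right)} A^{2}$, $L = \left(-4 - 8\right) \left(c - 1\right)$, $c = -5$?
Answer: $- \frac{28864537}{5} \approx -5.7729 \cdot 10^{6}$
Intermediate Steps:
$L = 72$ ($L = \left(-4 - 8\right) \left(-5 - 1\right) = \left(-12\right) \left(-6\right) = 72$)
$l{\left(Q,O \right)} = - \frac{Q}{6} + \frac{O}{5}$ ($l{\left(Q,O \right)} = Q \left(- \frac{1}{6}\right) + O \frac{1}{5} = - \frac{Q}{6} + \frac{O}{5}$)
$M{\left(A \right)} = 5 - A^{2} \left(-12 + \frac{A}{5}\right)$ ($M{\left(A \right)} = 5 - \left(\left(- \frac{1}{6}\right) 72 + \frac{A}{5}\right) A^{2} = 5 - \left(-12 + \frac{A}{5}\right) A^{2} = 5 - A^{2} \left(-12 + \frac{A}{5}\right)$)
$- M{\left(-288 \right)} = - (5 + \frac{\left(-288\right)^{2} \left(60 - -288\right)}{5}) = - (5 + \frac{1}{5} \cdot 82944 \left(60 + 288\right)) = - (5 + \frac{1}{5} \cdot 82944 \cdot 348) = - (5 + \frac{28864512}{5}) = \left(-1\right) \frac{28864537}{5} = - \frac{28864537}{5}$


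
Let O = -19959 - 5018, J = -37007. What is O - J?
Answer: 12030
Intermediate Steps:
O = -24977
O - J = -24977 - 1*(-37007) = -24977 + 37007 = 12030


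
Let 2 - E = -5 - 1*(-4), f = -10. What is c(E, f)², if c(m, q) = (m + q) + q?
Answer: 289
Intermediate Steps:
E = 3 (E = 2 - (-5 - 1*(-4)) = 2 - (-5 + 4) = 2 - 1*(-1) = 2 + 1 = 3)
c(m, q) = m + 2*q
c(E, f)² = (3 + 2*(-10))² = (3 - 20)² = (-17)² = 289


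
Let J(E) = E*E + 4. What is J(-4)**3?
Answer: 8000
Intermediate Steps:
J(E) = 4 + E**2 (J(E) = E**2 + 4 = 4 + E**2)
J(-4)**3 = (4 + (-4)**2)**3 = (4 + 16)**3 = 20**3 = 8000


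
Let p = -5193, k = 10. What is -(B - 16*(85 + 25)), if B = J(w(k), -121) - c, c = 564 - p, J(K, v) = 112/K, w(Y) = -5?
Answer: 37697/5 ≈ 7539.4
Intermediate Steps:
c = 5757 (c = 564 - 1*(-5193) = 564 + 5193 = 5757)
B = -28897/5 (B = 112/(-5) - 1*5757 = 112*(-⅕) - 5757 = -112/5 - 5757 = -28897/5 ≈ -5779.4)
-(B - 16*(85 + 25)) = -(-28897/5 - 16*(85 + 25)) = -(-28897/5 - 16*110) = -(-28897/5 - 1760) = -1*(-37697/5) = 37697/5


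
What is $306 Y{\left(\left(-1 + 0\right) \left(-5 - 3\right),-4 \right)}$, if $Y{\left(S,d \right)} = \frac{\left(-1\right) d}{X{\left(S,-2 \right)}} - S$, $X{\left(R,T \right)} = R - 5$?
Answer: $-2040$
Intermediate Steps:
$X{\left(R,T \right)} = -5 + R$ ($X{\left(R,T \right)} = R - 5 = -5 + R$)
$Y{\left(S,d \right)} = - S - \frac{d}{-5 + S}$ ($Y{\left(S,d \right)} = \frac{\left(-1\right) d}{-5 + S} - S = - \frac{d}{-5 + S} - S = - S - \frac{d}{-5 + S}$)
$306 Y{\left(\left(-1 + 0\right) \left(-5 - 3\right),-4 \right)} = 306 \frac{\left(-1\right) \left(-4\right) - \left(-1 + 0\right) \left(-5 - 3\right) \left(-5 + \left(-1 + 0\right) \left(-5 - 3\right)\right)}{-5 + \left(-1 + 0\right) \left(-5 - 3\right)} = 306 \frac{4 - \left(-1\right) \left(-8\right) \left(-5 - -8\right)}{-5 - -8} = 306 \frac{4 - 8 \left(-5 + 8\right)}{-5 + 8} = 306 \frac{4 - 8 \cdot 3}{3} = 306 \frac{4 - 24}{3} = 306 \cdot \frac{1}{3} \left(-20\right) = 306 \left(- \frac{20}{3}\right) = -2040$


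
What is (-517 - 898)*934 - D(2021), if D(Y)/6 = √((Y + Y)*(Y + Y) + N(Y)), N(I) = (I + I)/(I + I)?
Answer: -1321610 - 6*√16337765 ≈ -1.3459e+6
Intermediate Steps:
N(I) = 1 (N(I) = (2*I)/((2*I)) = (2*I)*(1/(2*I)) = 1)
D(Y) = 6*√(1 + 4*Y²) (D(Y) = 6*√((Y + Y)*(Y + Y) + 1) = 6*√((2*Y)*(2*Y) + 1) = 6*√(4*Y² + 1) = 6*√(1 + 4*Y²))
(-517 - 898)*934 - D(2021) = (-517 - 898)*934 - 6*√(1 + 4*2021²) = -1415*934 - 6*√(1 + 4*4084441) = -1321610 - 6*√(1 + 16337764) = -1321610 - 6*√16337765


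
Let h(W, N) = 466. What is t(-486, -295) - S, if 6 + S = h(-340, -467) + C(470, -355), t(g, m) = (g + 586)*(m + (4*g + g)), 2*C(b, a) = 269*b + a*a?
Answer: -798375/2 ≈ -3.9919e+5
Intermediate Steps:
C(b, a) = a²/2 + 269*b/2 (C(b, a) = (269*b + a*a)/2 = (269*b + a²)/2 = (a² + 269*b)/2 = a²/2 + 269*b/2)
t(g, m) = (586 + g)*(m + 5*g)
S = 253375/2 (S = -6 + (466 + ((½)*(-355)² + (269/2)*470)) = -6 + (466 + ((½)*126025 + 63215)) = -6 + (466 + (126025/2 + 63215)) = -6 + (466 + 252455/2) = -6 + 253387/2 = 253375/2 ≈ 1.2669e+5)
t(-486, -295) - S = (5*(-486)² + 586*(-295) + 2930*(-486) - 486*(-295)) - 1*253375/2 = (5*236196 - 172870 - 1423980 + 143370) - 253375/2 = (1180980 - 172870 - 1423980 + 143370) - 253375/2 = -272500 - 253375/2 = -798375/2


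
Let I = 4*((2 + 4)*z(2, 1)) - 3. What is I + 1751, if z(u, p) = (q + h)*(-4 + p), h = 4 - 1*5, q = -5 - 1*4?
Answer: 2468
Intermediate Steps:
q = -9 (q = -5 - 4 = -9)
h = -1 (h = 4 - 5 = -1)
z(u, p) = 40 - 10*p (z(u, p) = (-9 - 1)*(-4 + p) = -10*(-4 + p) = 40 - 10*p)
I = 717 (I = 4*((2 + 4)*(40 - 10*1)) - 3 = 4*(6*(40 - 10)) - 3 = 4*(6*30) - 3 = 4*180 - 3 = 720 - 3 = 717)
I + 1751 = 717 + 1751 = 2468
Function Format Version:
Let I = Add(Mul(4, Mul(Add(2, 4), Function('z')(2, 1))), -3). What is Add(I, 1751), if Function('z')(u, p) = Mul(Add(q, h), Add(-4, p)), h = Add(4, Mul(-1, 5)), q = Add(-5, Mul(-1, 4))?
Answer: 2468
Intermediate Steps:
q = -9 (q = Add(-5, -4) = -9)
h = -1 (h = Add(4, -5) = -1)
Function('z')(u, p) = Add(40, Mul(-10, p)) (Function('z')(u, p) = Mul(Add(-9, -1), Add(-4, p)) = Mul(-10, Add(-4, p)) = Add(40, Mul(-10, p)))
I = 717 (I = Add(Mul(4, Mul(Add(2, 4), Add(40, Mul(-10, 1)))), -3) = Add(Mul(4, Mul(6, Add(40, -10))), -3) = Add(Mul(4, Mul(6, 30)), -3) = Add(Mul(4, 180), -3) = Add(720, -3) = 717)
Add(I, 1751) = Add(717, 1751) = 2468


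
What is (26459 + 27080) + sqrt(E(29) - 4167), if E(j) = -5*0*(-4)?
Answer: 53539 + 3*I*sqrt(463) ≈ 53539.0 + 64.552*I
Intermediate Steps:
E(j) = 0 (E(j) = 0*(-4) = 0)
(26459 + 27080) + sqrt(E(29) - 4167) = (26459 + 27080) + sqrt(0 - 4167) = 53539 + sqrt(-4167) = 53539 + 3*I*sqrt(463)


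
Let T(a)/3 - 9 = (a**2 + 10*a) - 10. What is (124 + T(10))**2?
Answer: 519841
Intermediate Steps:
T(a) = -3 + 3*a**2 + 30*a (T(a) = 27 + 3*((a**2 + 10*a) - 10) = 27 + 3*(-10 + a**2 + 10*a) = 27 + (-30 + 3*a**2 + 30*a) = -3 + 3*a**2 + 30*a)
(124 + T(10))**2 = (124 + (-3 + 3*10**2 + 30*10))**2 = (124 + (-3 + 3*100 + 300))**2 = (124 + (-3 + 300 + 300))**2 = (124 + 597)**2 = 721**2 = 519841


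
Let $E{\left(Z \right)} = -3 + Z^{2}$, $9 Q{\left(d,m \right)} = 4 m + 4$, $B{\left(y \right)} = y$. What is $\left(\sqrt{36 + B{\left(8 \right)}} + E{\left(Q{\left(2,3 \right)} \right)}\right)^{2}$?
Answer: $\frac{288853}{6561} + \frac{52 \sqrt{11}}{81} \approx 46.155$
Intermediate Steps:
$Q{\left(d,m \right)} = \frac{4}{9} + \frac{4 m}{9}$ ($Q{\left(d,m \right)} = \frac{4 m + 4}{9} = \frac{4 + 4 m}{9} = \frac{4}{9} + \frac{4 m}{9}$)
$\left(\sqrt{36 + B{\left(8 \right)}} + E{\left(Q{\left(2,3 \right)} \right)}\right)^{2} = \left(\sqrt{36 + 8} - \left(3 - \left(\frac{4}{9} + \frac{4}{9} \cdot 3\right)^{2}\right)\right)^{2} = \left(\sqrt{44} - \left(3 - \left(\frac{4}{9} + \frac{4}{3}\right)^{2}\right)\right)^{2} = \left(2 \sqrt{11} - \left(3 - \left(\frac{16}{9}\right)^{2}\right)\right)^{2} = \left(2 \sqrt{11} + \left(-3 + \frac{256}{81}\right)\right)^{2} = \left(2 \sqrt{11} + \frac{13}{81}\right)^{2} = \left(\frac{13}{81} + 2 \sqrt{11}\right)^{2}$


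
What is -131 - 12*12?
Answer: -275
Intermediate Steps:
-131 - 12*12 = -131 - 144 = -275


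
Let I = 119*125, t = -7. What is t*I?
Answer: -104125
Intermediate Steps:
I = 14875
t*I = -7*14875 = -104125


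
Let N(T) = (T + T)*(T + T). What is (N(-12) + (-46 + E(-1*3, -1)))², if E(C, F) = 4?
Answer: 285156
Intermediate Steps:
N(T) = 4*T² (N(T) = (2*T)*(2*T) = 4*T²)
(N(-12) + (-46 + E(-1*3, -1)))² = (4*(-12)² + (-46 + 4))² = (4*144 - 42)² = (576 - 42)² = 534² = 285156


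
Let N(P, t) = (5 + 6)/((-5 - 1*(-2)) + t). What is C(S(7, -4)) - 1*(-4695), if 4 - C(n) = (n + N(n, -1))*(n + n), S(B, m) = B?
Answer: 9279/2 ≈ 4639.5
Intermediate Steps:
N(P, t) = 11/(-3 + t) (N(P, t) = 11/((-5 + 2) + t) = 11/(-3 + t))
C(n) = 4 - 2*n*(-11/4 + n) (C(n) = 4 - (n + 11/(-3 - 1))*(n + n) = 4 - (n + 11/(-4))*2*n = 4 - (n + 11*(-¼))*2*n = 4 - (n - 11/4)*2*n = 4 - (-11/4 + n)*2*n = 4 - 2*n*(-11/4 + n))
C(S(7, -4)) - 1*(-4695) = (4 - 2*7² + (11/2)*7) - 1*(-4695) = (4 - 2*49 + 77/2) + 4695 = (4 - 98 + 77/2) + 4695 = -111/2 + 4695 = 9279/2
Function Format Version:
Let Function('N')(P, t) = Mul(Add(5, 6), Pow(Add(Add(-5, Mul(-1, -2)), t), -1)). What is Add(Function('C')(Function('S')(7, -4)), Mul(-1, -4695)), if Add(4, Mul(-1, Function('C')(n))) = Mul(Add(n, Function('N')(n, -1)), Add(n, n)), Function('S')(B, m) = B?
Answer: Rational(9279, 2) ≈ 4639.5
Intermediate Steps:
Function('N')(P, t) = Mul(11, Pow(Add(-3, t), -1)) (Function('N')(P, t) = Mul(11, Pow(Add(Add(-5, 2), t), -1)) = Mul(11, Pow(Add(-3, t), -1)))
Function('C')(n) = Add(4, Mul(-2, n, Add(Rational(-11, 4), n))) (Function('C')(n) = Add(4, Mul(-1, Mul(Add(n, Mul(11, Pow(Add(-3, -1), -1))), Add(n, n)))) = Add(4, Mul(-1, Mul(Add(n, Mul(11, Pow(-4, -1))), Mul(2, n)))) = Add(4, Mul(-1, Mul(Add(n, Mul(11, Rational(-1, 4))), Mul(2, n)))) = Add(4, Mul(-1, Mul(Add(n, Rational(-11, 4)), Mul(2, n)))) = Add(4, Mul(-1, Mul(Add(Rational(-11, 4), n), Mul(2, n)))) = Add(4, Mul(-1, Mul(2, n, Add(Rational(-11, 4), n)))) = Add(4, Mul(-2, n, Add(Rational(-11, 4), n))))
Add(Function('C')(Function('S')(7, -4)), Mul(-1, -4695)) = Add(Add(4, Mul(-2, Pow(7, 2)), Mul(Rational(11, 2), 7)), Mul(-1, -4695)) = Add(Add(4, Mul(-2, 49), Rational(77, 2)), 4695) = Add(Add(4, -98, Rational(77, 2)), 4695) = Add(Rational(-111, 2), 4695) = Rational(9279, 2)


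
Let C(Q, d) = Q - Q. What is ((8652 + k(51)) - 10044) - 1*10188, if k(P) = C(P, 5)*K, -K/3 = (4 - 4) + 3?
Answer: -11580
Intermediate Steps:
C(Q, d) = 0
K = -9 (K = -3*((4 - 4) + 3) = -3*(0 + 3) = -3*3 = -9)
k(P) = 0 (k(P) = 0*(-9) = 0)
((8652 + k(51)) - 10044) - 1*10188 = ((8652 + 0) - 10044) - 1*10188 = (8652 - 10044) - 10188 = -1392 - 10188 = -11580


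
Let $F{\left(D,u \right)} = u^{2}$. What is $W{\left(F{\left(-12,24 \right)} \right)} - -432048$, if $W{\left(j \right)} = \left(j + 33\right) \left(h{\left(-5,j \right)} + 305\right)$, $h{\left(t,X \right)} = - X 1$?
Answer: $267009$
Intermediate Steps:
$h{\left(t,X \right)} = - X$
$W{\left(j \right)} = \left(33 + j\right) \left(305 - j\right)$ ($W{\left(j \right)} = \left(j + 33\right) \left(- j + 305\right) = \left(33 + j\right) \left(305 - j\right)$)
$W{\left(F{\left(-12,24 \right)} \right)} - -432048 = \left(10065 - \left(24^{2}\right)^{2} + 272 \cdot 24^{2}\right) - -432048 = \left(10065 - 576^{2} + 272 \cdot 576\right) + 432048 = \left(10065 - 331776 + 156672\right) + 432048 = -165039 + 432048 = 267009$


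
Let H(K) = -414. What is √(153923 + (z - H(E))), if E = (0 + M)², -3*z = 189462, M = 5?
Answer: √91183 ≈ 301.97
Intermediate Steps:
z = -63154 (z = -⅓*189462 = -63154)
E = 25 (E = (0 + 5)² = 5² = 25)
√(153923 + (z - H(E))) = √(153923 + (-63154 - 1*(-414))) = √(153923 + (-63154 + 414)) = √(153923 - 62740) = √91183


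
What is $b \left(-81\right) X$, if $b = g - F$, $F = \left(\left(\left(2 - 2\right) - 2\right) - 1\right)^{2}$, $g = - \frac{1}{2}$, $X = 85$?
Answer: $\frac{130815}{2} \approx 65408.0$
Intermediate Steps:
$g = - \frac{1}{2}$ ($g = \left(-1\right) \frac{1}{2} = - \frac{1}{2} \approx -0.5$)
$F = 9$ ($F = \left(\left(0 - 2\right) - 1\right)^{2} = \left(-2 - 1\right)^{2} = \left(-3\right)^{2} = 9$)
$b = - \frac{19}{2}$ ($b = - \frac{1}{2} - 9 = - \frac{19}{2} \approx -9.5$)
$b \left(-81\right) X = \left(- \frac{19}{2}\right) \left(-81\right) 85 = \frac{1539}{2} \cdot 85 = \frac{130815}{2}$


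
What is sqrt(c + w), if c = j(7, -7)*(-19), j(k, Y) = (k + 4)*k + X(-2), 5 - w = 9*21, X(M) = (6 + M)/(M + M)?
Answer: 2*I*sqrt(407) ≈ 40.349*I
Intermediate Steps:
X(M) = (6 + M)/(2*M) (X(M) = (6 + M)/((2*M)) = (6 + M)*(1/(2*M)) = (6 + M)/(2*M))
w = -184 (w = 5 - 9*21 = 5 - 1*189 = 5 - 189 = -184)
j(k, Y) = -1 + k*(4 + k) (j(k, Y) = (k + 4)*k + (1/2)*(6 - 2)/(-2) = (4 + k)*k + (1/2)*(-1/2)*4 = k*(4 + k) - 1 = -1 + k*(4 + k))
c = -1444 (c = (-1 + 7**2 + 4*7)*(-19) = (-1 + 49 + 28)*(-19) = 76*(-19) = -1444)
sqrt(c + w) = sqrt(-1444 - 184) = sqrt(-1628) = 2*I*sqrt(407)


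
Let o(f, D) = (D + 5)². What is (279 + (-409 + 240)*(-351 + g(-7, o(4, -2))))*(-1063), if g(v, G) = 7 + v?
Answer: -63352674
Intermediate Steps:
o(f, D) = (5 + D)²
(279 + (-409 + 240)*(-351 + g(-7, o(4, -2))))*(-1063) = (279 + (-409 + 240)*(-351 + (7 - 7)))*(-1063) = (279 - 169*(-351 + 0))*(-1063) = (279 - 169*(-351))*(-1063) = (279 + 59319)*(-1063) = 59598*(-1063) = -63352674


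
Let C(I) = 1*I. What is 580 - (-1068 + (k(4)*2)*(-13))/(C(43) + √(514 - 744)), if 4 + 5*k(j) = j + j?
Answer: 6263192/10395 - 5444*I*√230/10395 ≈ 602.52 - 7.9425*I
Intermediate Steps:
C(I) = I
k(j) = -⅘ + 2*j/5 (k(j) = -⅘ + (j + j)/5 = -⅘ + (2*j)/5 = -⅘ + 2*j/5)
580 - (-1068 + (k(4)*2)*(-13))/(C(43) + √(514 - 744)) = 580 - (-1068 + ((-⅘ + (⅖)*4)*2)*(-13))/(43 + √(514 - 744)) = 580 - (-1068 + ((-⅘ + 8/5)*2)*(-13))/(43 + √(-230)) = 580 - (-1068 + ((⅘)*2)*(-13))/(43 + I*√230) = 580 - (-1068 + (8/5)*(-13))/(43 + I*√230) = 580 - (-1068 - 104/5)/(43 + I*√230) = 580 - (-5444)/(5*(43 + I*√230)) = 580 + 5444/(5*(43 + I*√230))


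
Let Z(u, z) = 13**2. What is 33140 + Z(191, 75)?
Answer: 33309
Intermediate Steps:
Z(u, z) = 169
33140 + Z(191, 75) = 33140 + 169 = 33309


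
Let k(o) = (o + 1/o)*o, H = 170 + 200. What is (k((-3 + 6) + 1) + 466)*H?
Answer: 178710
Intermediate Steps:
H = 370
k(o) = o*(o + 1/o) (k(o) = (o + 1/o)*o = o*(o + 1/o))
(k((-3 + 6) + 1) + 466)*H = ((1 + ((-3 + 6) + 1)²) + 466)*370 = ((1 + (3 + 1)²) + 466)*370 = ((1 + 4²) + 466)*370 = ((1 + 16) + 466)*370 = (17 + 466)*370 = 483*370 = 178710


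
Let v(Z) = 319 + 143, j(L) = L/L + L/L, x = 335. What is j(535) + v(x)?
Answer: 464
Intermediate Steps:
j(L) = 2 (j(L) = 1 + 1 = 2)
v(Z) = 462
j(535) + v(x) = 2 + 462 = 464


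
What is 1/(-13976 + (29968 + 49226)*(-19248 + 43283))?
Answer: 1/1903413814 ≈ 5.2537e-10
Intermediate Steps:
1/(-13976 + (29968 + 49226)*(-19248 + 43283)) = 1/(-13976 + 79194*24035) = 1/(-13976 + 1903427790) = 1/1903413814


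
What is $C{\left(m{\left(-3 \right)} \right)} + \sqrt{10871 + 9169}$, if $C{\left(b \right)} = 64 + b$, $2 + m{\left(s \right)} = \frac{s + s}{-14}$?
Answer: $\frac{437}{7} + 2 \sqrt{5010} \approx 203.99$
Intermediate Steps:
$m{\left(s \right)} = -2 - \frac{s}{7}$ ($m{\left(s \right)} = -2 + \frac{s + s}{-14} = -2 + 2 s \left(- \frac{1}{14}\right) = -2 - \frac{s}{7}$)
$C{\left(m{\left(-3 \right)} \right)} + \sqrt{10871 + 9169} = \left(64 - \frac{11}{7}\right) + \sqrt{10871 + 9169} = \left(64 + \left(-2 + \frac{3}{7}\right)\right) + \sqrt{20040} = \left(64 - \frac{11}{7}\right) + 2 \sqrt{5010} = \frac{437}{7} + 2 \sqrt{5010}$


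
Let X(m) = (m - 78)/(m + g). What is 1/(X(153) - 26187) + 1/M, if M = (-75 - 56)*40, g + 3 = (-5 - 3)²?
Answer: -6725303/29364661320 ≈ -0.00022903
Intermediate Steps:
g = 61 (g = -3 + (-5 - 3)² = -3 + (-8)² = -3 + 64 = 61)
X(m) = (-78 + m)/(61 + m) (X(m) = (m - 78)/(m + 61) = (-78 + m)/(61 + m))
M = -5240 (M = -131*40 = -5240)
1/(X(153) - 26187) + 1/M = 1/((-78 + 153)/(61 + 153) - 26187) + 1/(-5240) = 1/(75/214 - 26187) - 1/5240 = 1/(-5603943/214) - 1/5240 = -214/5603943 - 1/5240 = -6725303/29364661320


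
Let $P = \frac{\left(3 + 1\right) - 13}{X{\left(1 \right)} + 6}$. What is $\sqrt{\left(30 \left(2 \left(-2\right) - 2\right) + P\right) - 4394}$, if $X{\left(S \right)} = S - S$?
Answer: $\frac{i \sqrt{18302}}{2} \approx 67.642 i$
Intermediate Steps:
$X{\left(S \right)} = 0$
$P = - \frac{3}{2}$ ($P = \frac{\left(3 + 1\right) - 13}{0 + 6} = \frac{4 - 13}{6} = \left(-9\right) \frac{1}{6} = - \frac{3}{2} \approx -1.5$)
$\sqrt{\left(30 \left(2 \left(-2\right) - 2\right) + P\right) - 4394} = \sqrt{\left(30 \left(2 \left(-2\right) - 2\right) - \frac{3}{2}\right) - 4394} = \sqrt{\left(30 \left(-4 - 2\right) - \frac{3}{2}\right) - 4394} = \sqrt{\left(30 \left(-6\right) - \frac{3}{2}\right) - 4394} = \sqrt{\left(-180 - \frac{3}{2}\right) - 4394} = \sqrt{- \frac{363}{2} - 4394} = \sqrt{- \frac{9151}{2}} = \frac{i \sqrt{18302}}{2}$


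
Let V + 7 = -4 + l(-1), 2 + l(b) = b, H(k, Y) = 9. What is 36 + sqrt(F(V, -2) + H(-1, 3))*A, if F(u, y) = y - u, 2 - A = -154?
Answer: 36 + 156*sqrt(21) ≈ 750.88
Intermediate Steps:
A = 156 (A = 2 - 1*(-154) = 2 + 154 = 156)
l(b) = -2 + b
V = -14 (V = -7 + (-4 + (-2 - 1)) = -7 + (-4 - 3) = -7 - 7 = -14)
36 + sqrt(F(V, -2) + H(-1, 3))*A = 36 + sqrt((-2 - 1*(-14)) + 9)*156 = 36 + sqrt((-2 + 14) + 9)*156 = 36 + sqrt(12 + 9)*156 = 36 + sqrt(21)*156 = 36 + 156*sqrt(21)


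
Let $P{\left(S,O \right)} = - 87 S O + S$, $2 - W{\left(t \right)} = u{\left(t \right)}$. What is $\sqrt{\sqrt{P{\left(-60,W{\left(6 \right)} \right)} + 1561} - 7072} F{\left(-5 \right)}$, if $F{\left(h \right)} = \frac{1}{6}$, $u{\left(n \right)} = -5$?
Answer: $\frac{\sqrt{-7072 + \sqrt{38041}}}{6} \approx 13.821 i$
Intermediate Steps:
$W{\left(t \right)} = 7$ ($W{\left(t \right)} = 2 - -5 = 2 + 5 = 7$)
$P{\left(S,O \right)} = S - 87 O S$ ($P{\left(S,O \right)} = - 87 O S + S = S - 87 O S$)
$F{\left(h \right)} = \frac{1}{6}$
$\sqrt{\sqrt{P{\left(-60,W{\left(6 \right)} \right)} + 1561} - 7072} F{\left(-5 \right)} = \sqrt{\sqrt{- 60 \left(1 - 609\right) + 1561} - 7072} \cdot \frac{1}{6} = \sqrt{\sqrt{\left(-60\right) \left(-608\right) + 1561} - 7072} \cdot \frac{1}{6} = \sqrt{\sqrt{36480 + 1561} - 7072} \cdot \frac{1}{6} = \sqrt{\sqrt{38041} - 7072} \cdot \frac{1}{6} = \sqrt{-7072 + \sqrt{38041}} \cdot \frac{1}{6} = \frac{\sqrt{-7072 + \sqrt{38041}}}{6}$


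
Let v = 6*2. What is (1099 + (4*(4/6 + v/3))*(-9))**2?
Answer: 866761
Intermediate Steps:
v = 12
(1099 + (4*(4/6 + v/3))*(-9))**2 = (1099 + (4*(4/6 + 12/3))*(-9))**2 = (1099 + (4*(4*(1/6) + 12*(1/3)))*(-9))**2 = (1099 + (4*(2/3 + 4))*(-9))**2 = (1099 + (4*(14/3))*(-9))**2 = (1099 + (56/3)*(-9))**2 = (1099 - 168)**2 = 931**2 = 866761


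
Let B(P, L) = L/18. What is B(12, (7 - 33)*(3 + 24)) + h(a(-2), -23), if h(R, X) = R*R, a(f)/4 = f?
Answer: 25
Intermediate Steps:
B(P, L) = L/18 (B(P, L) = L*(1/18) = L/18)
a(f) = 4*f
h(R, X) = R²
B(12, (7 - 33)*(3 + 24)) + h(a(-2), -23) = ((7 - 33)*(3 + 24))/18 + (4*(-2))² = (-26*27)/18 + (-8)² = (1/18)*(-702) + 64 = -39 + 64 = 25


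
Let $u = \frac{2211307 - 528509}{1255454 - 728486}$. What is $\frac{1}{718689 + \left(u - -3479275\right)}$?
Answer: $\frac{20268}{85084399075} \approx 2.3821 \cdot 10^{-7}$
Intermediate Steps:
$u = \frac{64723}{20268}$ ($u = \frac{1682798}{526968} = 1682798 \cdot \frac{1}{526968} = \frac{64723}{20268} \approx 3.1934$)
$\frac{1}{718689 + \left(u - -3479275\right)} = \frac{1}{718689 + \left(\frac{64723}{20268} - -3479275\right)} = \frac{1}{718689 + \left(\frac{64723}{20268} + 3479275\right)} = \frac{1}{718689 + \frac{70518010423}{20268}} = \frac{1}{\frac{85084399075}{20268}} = \frac{20268}{85084399075}$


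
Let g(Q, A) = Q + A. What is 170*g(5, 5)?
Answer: 1700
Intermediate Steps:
g(Q, A) = A + Q
170*g(5, 5) = 170*(5 + 5) = 170*10 = 1700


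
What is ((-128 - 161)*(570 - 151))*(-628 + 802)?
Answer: -21069834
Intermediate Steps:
((-128 - 161)*(570 - 151))*(-628 + 802) = -289*419*174 = -121091*174 = -21069834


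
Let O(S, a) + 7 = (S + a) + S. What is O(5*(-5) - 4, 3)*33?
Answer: -2046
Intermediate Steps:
O(S, a) = -7 + a + 2*S (O(S, a) = -7 + ((S + a) + S) = -7 + (a + 2*S) = -7 + a + 2*S)
O(5*(-5) - 4, 3)*33 = (-7 + 3 + 2*(5*(-5) - 4))*33 = (-7 + 3 + 2*(-25 - 4))*33 = (-7 + 3 + 2*(-29))*33 = (-7 + 3 - 58)*33 = -62*33 = -2046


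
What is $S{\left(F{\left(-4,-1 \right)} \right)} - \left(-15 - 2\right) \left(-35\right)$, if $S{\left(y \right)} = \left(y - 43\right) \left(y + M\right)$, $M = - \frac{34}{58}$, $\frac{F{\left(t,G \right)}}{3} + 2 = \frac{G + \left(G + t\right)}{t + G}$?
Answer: $- \frac{333084}{725} \approx -459.43$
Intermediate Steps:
$F{\left(t,G \right)} = -6 + \frac{3 \left(t + 2 G\right)}{G + t}$ ($F{\left(t,G \right)} = -6 + 3 \frac{G + \left(G + t\right)}{t + G} = -6 + 3 \frac{t + 2 G}{G + t} = -6 + \frac{3 \left(t + 2 G\right)}{G + t}$)
$M = - \frac{17}{29}$ ($M = \left(-34\right) \frac{1}{58} = - \frac{17}{29} \approx -0.58621$)
$S{\left(y \right)} = \left(-43 + y\right) \left(- \frac{17}{29} + y\right)$ ($S{\left(y \right)} = \left(y - 43\right) \left(y - \frac{17}{29}\right) = \left(-43 + y\right) \left(- \frac{17}{29} + y\right)$)
$S{\left(F{\left(-4,-1 \right)} \right)} - \left(-15 - 2\right) \left(-35\right) = \left(\frac{731}{29} + \left(\left(-3\right) \left(-4\right) \frac{1}{-1 - 4}\right)^{2} - \frac{1264 \left(\left(-3\right) \left(-4\right) \frac{1}{-1 - 4}\right)}{29}\right) - \left(-15 - 2\right) \left(-35\right) = \left(\frac{731}{29} + \left(\left(-3\right) \left(-4\right) \frac{1}{-5}\right)^{2} - \frac{1264 \left(\left(-3\right) \left(-4\right) \frac{1}{-5}\right)}{29}\right) - \left(-17\right) \left(-35\right) = \left(\frac{731}{29} + \left(\left(-3\right) \left(-4\right) \left(- \frac{1}{5}\right)\right)^{2} - \frac{1264 \left(\left(-3\right) \left(-4\right) \left(- \frac{1}{5}\right)\right)}{29}\right) - 595 = \left(\frac{731}{29} + \left(- \frac{12}{5}\right)^{2} - - \frac{15168}{145}\right) - 595 = \left(\frac{731}{29} + \frac{144}{25} + \frac{15168}{145}\right) - 595 = \frac{98291}{725} - 595 = - \frac{333084}{725}$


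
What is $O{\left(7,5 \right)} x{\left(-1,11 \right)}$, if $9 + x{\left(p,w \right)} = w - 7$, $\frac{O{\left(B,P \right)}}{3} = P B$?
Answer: $-525$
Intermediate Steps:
$O{\left(B,P \right)} = 3 B P$ ($O{\left(B,P \right)} = 3 P B = 3 B P$)
$x{\left(p,w \right)} = -16 + w$ ($x{\left(p,w \right)} = -9 + \left(w - 7\right) = -9 + \left(-7 + w\right) = -16 + w$)
$O{\left(7,5 \right)} x{\left(-1,11 \right)} = 3 \cdot 7 \cdot 5 \left(-16 + 11\right) = 105 \left(-5\right) = -525$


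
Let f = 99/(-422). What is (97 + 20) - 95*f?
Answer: 58779/422 ≈ 139.29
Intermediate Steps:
f = -99/422 (f = 99*(-1/422) = -99/422 ≈ -0.23460)
(97 + 20) - 95*f = (97 + 20) - 95*(-99/422) = 117 + 9405/422 = 58779/422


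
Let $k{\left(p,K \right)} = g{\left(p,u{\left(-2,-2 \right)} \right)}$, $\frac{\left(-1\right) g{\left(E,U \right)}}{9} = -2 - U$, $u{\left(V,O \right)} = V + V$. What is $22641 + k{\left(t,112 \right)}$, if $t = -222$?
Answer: $22623$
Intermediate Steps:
$u{\left(V,O \right)} = 2 V$
$g{\left(E,U \right)} = 18 + 9 U$ ($g{\left(E,U \right)} = - 9 \left(-2 - U\right) = 18 + 9 U$)
$k{\left(p,K \right)} = -18$ ($k{\left(p,K \right)} = 18 + 9 \cdot 2 \left(-2\right) = 18 + 9 \left(-4\right) = 18 - 36 = -18$)
$22641 + k{\left(t,112 \right)} = 22641 - 18 = 22623$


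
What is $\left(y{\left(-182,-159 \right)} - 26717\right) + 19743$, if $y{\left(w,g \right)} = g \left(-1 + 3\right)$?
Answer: $-7292$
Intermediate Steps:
$y{\left(w,g \right)} = 2 g$ ($y{\left(w,g \right)} = g 2 = 2 g$)
$\left(y{\left(-182,-159 \right)} - 26717\right) + 19743 = \left(2 \left(-159\right) - 26717\right) + 19743 = \left(-318 - 26717\right) + 19743 = -27035 + 19743 = -7292$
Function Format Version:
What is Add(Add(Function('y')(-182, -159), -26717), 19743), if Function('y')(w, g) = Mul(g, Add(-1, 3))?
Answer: -7292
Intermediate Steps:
Function('y')(w, g) = Mul(2, g) (Function('y')(w, g) = Mul(g, 2) = Mul(2, g))
Add(Add(Function('y')(-182, -159), -26717), 19743) = Add(Add(Mul(2, -159), -26717), 19743) = Add(Add(-318, -26717), 19743) = Add(-27035, 19743) = -7292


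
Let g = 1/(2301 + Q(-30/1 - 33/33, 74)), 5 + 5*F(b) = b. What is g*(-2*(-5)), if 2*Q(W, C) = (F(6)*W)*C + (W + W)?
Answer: 50/10203 ≈ 0.0049005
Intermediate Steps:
F(b) = -1 + b/5
Q(W, C) = W + C*W/10 (Q(W, C) = (((-1 + (⅕)*6)*W)*C + (W + W))/2 = (((-1 + 6/5)*W)*C + 2*W)/2 = ((W/5)*C + 2*W)/2 = (C*W/5 + 2*W)/2 = (2*W + C*W/5)/2 = W + C*W/10)
g = 5/10203 (g = 1/(2301 + (-30/1 - 33/33)*(10 + 74)/10) = 1/(2301 + (⅒)*(-30*1 - 33*1/33)*84) = 1/(2301 + (⅒)*(-30 - 1)*84) = 1/(2301 + (⅒)*(-31)*84) = 1/(2301 - 1302/5) = 1/(10203/5) = 5/10203 ≈ 0.00049005)
g*(-2*(-5)) = 5*(-2*(-5))/10203 = (5/10203)*10 = 50/10203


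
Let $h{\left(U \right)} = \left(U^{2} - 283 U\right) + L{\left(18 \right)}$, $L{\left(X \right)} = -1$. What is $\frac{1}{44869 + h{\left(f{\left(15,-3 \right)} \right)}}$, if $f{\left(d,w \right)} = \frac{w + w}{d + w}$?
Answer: $\frac{4}{180039} \approx 2.2217 \cdot 10^{-5}$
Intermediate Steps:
$f{\left(d,w \right)} = \frac{2 w}{d + w}$
$h{\left(U \right)} = -1 + U^{2} - 283 U$ ($h{\left(U \right)} = \left(U^{2} - 283 U\right) - 1 = -1 + U^{2} - 283 U$)
$\frac{1}{44869 + h{\left(f{\left(15,-3 \right)} \right)}} = \frac{1}{44869 - \left(1 - \frac{36}{\left(15 - 3\right)^{2}} + 283 \cdot 2 \left(-3\right) \frac{1}{15 - 3}\right)} = \frac{1}{44869 - \left(1 - \frac{1}{4} + 283 \cdot 2 \left(-3\right) \frac{1}{12}\right)} = \frac{1}{44869 - \left(- \frac{281}{2} - \frac{1}{4}\right)} = \frac{1}{44869 + \left(-1 + \frac{1}{4} + \frac{283}{2}\right)} = \frac{1}{44869 + \frac{563}{4}} = \frac{1}{\frac{180039}{4}} = \frac{4}{180039}$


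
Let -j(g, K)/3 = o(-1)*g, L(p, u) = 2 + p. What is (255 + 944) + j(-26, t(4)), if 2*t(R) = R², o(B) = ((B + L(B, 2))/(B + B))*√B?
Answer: 1199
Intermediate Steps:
o(B) = (2 + 2*B)/(2*√B) (o(B) = ((B + (2 + B))/(B + B))*√B = ((2 + 2*B)/((2*B)))*√B = ((2 + 2*B)*(1/(2*B)))*√B = ((2 + 2*B)/(2*B))*√B = (2 + 2*B)/(2*√B))
t(R) = R²/2
j(g, K) = 0 (j(g, K) = -3*(1 - 1)/√(-1)*g = -3*-I*0*g = -0*g = -3*0 = 0)
(255 + 944) + j(-26, t(4)) = (255 + 944) + 0 = 1199 + 0 = 1199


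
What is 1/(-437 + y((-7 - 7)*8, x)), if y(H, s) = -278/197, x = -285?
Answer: -197/86367 ≈ -0.0022810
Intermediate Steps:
y(H, s) = -278/197 (y(H, s) = -278*1/197 = -278/197)
1/(-437 + y((-7 - 7)*8, x)) = 1/(-437 - 278/197) = 1/(-86367/197) = -197/86367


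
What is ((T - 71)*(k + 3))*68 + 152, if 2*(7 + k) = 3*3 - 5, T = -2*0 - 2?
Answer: 10080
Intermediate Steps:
T = -2 (T = 0 - 2 = -2)
k = -5 (k = -7 + (3*3 - 5)/2 = -7 + (9 - 5)/2 = -7 + (½)*4 = -7 + 2 = -5)
((T - 71)*(k + 3))*68 + 152 = ((-2 - 71)*(-5 + 3))*68 + 152 = -73*(-2)*68 + 152 = 146*68 + 152 = 9928 + 152 = 10080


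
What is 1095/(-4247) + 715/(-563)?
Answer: -3653090/2391061 ≈ -1.5278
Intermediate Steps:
1095/(-4247) + 715/(-563) = 1095*(-1/4247) + 715*(-1/563) = -1095/4247 - 715/563 = -3653090/2391061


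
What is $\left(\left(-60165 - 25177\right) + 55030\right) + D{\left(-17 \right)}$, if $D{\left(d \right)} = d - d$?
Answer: $-30312$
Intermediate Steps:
$D{\left(d \right)} = 0$
$\left(\left(-60165 - 25177\right) + 55030\right) + D{\left(-17 \right)} = \left(\left(-60165 - 25177\right) + 55030\right) + 0 = \left(-85342 + 55030\right) + 0 = -30312 + 0 = -30312$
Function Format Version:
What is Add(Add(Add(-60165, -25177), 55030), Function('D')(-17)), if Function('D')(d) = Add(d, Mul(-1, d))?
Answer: -30312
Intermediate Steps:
Function('D')(d) = 0
Add(Add(Add(-60165, -25177), 55030), Function('D')(-17)) = Add(Add(Add(-60165, -25177), 55030), 0) = Add(Add(-85342, 55030), 0) = Add(-30312, 0) = -30312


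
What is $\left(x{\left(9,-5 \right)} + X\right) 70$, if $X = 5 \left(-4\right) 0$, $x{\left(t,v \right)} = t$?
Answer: $630$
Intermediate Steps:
$X = 0$ ($X = \left(-20\right) 0 = 0$)
$\left(x{\left(9,-5 \right)} + X\right) 70 = \left(9 + 0\right) 70 = 9 \cdot 70 = 630$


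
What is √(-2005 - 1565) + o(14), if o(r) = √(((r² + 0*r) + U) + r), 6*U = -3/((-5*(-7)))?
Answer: √1028930/70 + I*√3570 ≈ 14.491 + 59.749*I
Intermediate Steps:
U = -1/70 (U = (-3/((-5*(-7))))/6 = (-3/35)/6 = (-3*1/35)/6 = (⅙)*(-3/35) = -1/70 ≈ -0.014286)
o(r) = √(-1/70 + r + r²) (o(r) = √(((r² + 0*r) - 1/70) + r) = √(((r² + 0) - 1/70) + r) = √((r² - 1/70) + r) = √((-1/70 + r²) + r) = √(-1/70 + r + r²))
√(-2005 - 1565) + o(14) = √(-2005 - 1565) + √(-70 + 4900*14 + 4900*14²)/70 = √(-3570) + √(-70 + 68600 + 4900*196)/70 = I*√3570 + √(-70 + 68600 + 960400)/70 = I*√3570 + √1028930/70 = √1028930/70 + I*√3570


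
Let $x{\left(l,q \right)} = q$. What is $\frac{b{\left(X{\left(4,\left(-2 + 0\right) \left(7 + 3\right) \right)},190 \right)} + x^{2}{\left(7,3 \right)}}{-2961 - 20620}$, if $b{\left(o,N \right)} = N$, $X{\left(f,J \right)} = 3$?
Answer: $- \frac{199}{23581} \approx -0.008439$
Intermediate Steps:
$\frac{b{\left(X{\left(4,\left(-2 + 0\right) \left(7 + 3\right) \right)},190 \right)} + x^{2}{\left(7,3 \right)}}{-2961 - 20620} = \frac{190 + 3^{2}}{-2961 - 20620} = \frac{190 + 9}{-23581} = 199 \left(- \frac{1}{23581}\right) = - \frac{199}{23581}$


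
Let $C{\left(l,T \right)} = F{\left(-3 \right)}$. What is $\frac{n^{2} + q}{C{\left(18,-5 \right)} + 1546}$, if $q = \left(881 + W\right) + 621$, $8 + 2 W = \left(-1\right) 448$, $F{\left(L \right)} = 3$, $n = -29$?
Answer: $\frac{2115}{1549} \approx 1.3654$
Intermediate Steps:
$C{\left(l,T \right)} = 3$
$W = -228$ ($W = -4 + \frac{\left(-1\right) 448}{2} = -4 + \frac{1}{2} \left(-448\right) = -4 - 224 = -228$)
$q = 1274$ ($q = \left(881 - 228\right) + 621 = 653 + 621 = 1274$)
$\frac{n^{2} + q}{C{\left(18,-5 \right)} + 1546} = \frac{\left(-29\right)^{2} + 1274}{3 + 1546} = \frac{841 + 1274}{1549} = 2115 \cdot \frac{1}{1549} = \frac{2115}{1549}$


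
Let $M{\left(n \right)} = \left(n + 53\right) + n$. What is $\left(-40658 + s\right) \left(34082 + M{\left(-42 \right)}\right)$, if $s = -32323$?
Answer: $-2485076031$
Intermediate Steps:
$M{\left(n \right)} = 53 + 2 n$ ($M{\left(n \right)} = \left(53 + n\right) + n = 53 + 2 n$)
$\left(-40658 + s\right) \left(34082 + M{\left(-42 \right)}\right) = \left(-40658 - 32323\right) \left(34082 + \left(53 + 2 \left(-42\right)\right)\right) = - 72981 \left(34082 + \left(53 - 84\right)\right) = - 72981 \left(34082 - 31\right) = \left(-72981\right) 34051 = -2485076031$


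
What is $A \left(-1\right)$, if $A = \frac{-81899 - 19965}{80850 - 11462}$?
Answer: $\frac{25466}{17347} \approx 1.468$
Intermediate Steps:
$A = - \frac{25466}{17347}$ ($A = - \frac{101864}{69388} = \left(-101864\right) \frac{1}{69388} = - \frac{25466}{17347} \approx -1.468$)
$A \left(-1\right) = \left(- \frac{25466}{17347}\right) \left(-1\right) = \frac{25466}{17347}$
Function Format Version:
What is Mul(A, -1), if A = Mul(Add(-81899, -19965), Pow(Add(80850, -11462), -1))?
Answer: Rational(25466, 17347) ≈ 1.4680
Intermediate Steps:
A = Rational(-25466, 17347) (A = Mul(-101864, Pow(69388, -1)) = Mul(-101864, Rational(1, 69388)) = Rational(-25466, 17347) ≈ -1.4680)
Mul(A, -1) = Mul(Rational(-25466, 17347), -1) = Rational(25466, 17347)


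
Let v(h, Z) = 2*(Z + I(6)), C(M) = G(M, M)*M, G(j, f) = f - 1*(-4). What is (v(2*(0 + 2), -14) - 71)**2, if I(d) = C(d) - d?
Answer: 81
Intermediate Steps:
G(j, f) = 4 + f (G(j, f) = f + 4 = 4 + f)
C(M) = M*(4 + M) (C(M) = (4 + M)*M = M*(4 + M))
I(d) = -d + d*(4 + d) (I(d) = d*(4 + d) - d = -d + d*(4 + d))
v(h, Z) = 108 + 2*Z (v(h, Z) = 2*(Z + 6*(3 + 6)) = 2*(Z + 6*9) = 2*(Z + 54) = 2*(54 + Z) = 108 + 2*Z)
(v(2*(0 + 2), -14) - 71)**2 = ((108 + 2*(-14)) - 71)**2 = ((108 - 28) - 71)**2 = (80 - 71)**2 = 9**2 = 81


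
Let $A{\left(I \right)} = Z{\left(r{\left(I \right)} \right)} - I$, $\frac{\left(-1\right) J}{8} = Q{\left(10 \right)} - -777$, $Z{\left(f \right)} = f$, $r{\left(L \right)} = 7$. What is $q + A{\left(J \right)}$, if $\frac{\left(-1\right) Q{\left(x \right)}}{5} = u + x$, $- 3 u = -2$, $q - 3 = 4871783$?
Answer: $\frac{14632747}{3} \approx 4.8776 \cdot 10^{6}$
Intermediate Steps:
$q = 4871786$ ($q = 3 + 4871783 = 4871786$)
$u = \frac{2}{3}$ ($u = \left(- \frac{1}{3}\right) \left(-2\right) = \frac{2}{3} \approx 0.66667$)
$Q{\left(x \right)} = - \frac{10}{3} - 5 x$ ($Q{\left(x \right)} = - 5 \left(\frac{2}{3} + x\right) = - \frac{10}{3} - 5 x$)
$J = - \frac{17368}{3}$ ($J = - 8 \left(\left(- \frac{10}{3} - 50\right) - -777\right) = - 8 \left(\left(- \frac{10}{3} - 50\right) + 777\right) = - 8 \left(- \frac{160}{3} + 777\right) = \left(-8\right) \frac{2171}{3} = - \frac{17368}{3} \approx -5789.3$)
$A{\left(I \right)} = 7 - I$
$q + A{\left(J \right)} = 4871786 + \left(7 - - \frac{17368}{3}\right) = 4871786 + \left(7 + \frac{17368}{3}\right) = 4871786 + \frac{17389}{3} = \frac{14632747}{3}$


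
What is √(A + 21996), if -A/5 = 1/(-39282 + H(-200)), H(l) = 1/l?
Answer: 2*√183566782383901/182707 ≈ 148.31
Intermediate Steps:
A = 1000/7856401 (A = -5/(-39282 + 1/(-200)) = -5/(-39282 - 1/200) = -5/(-7856401/200) = -5*(-200/7856401) = 1000/7856401 ≈ 0.00012728)
√(A + 21996) = √(1000/7856401 + 21996) = √(172809397396/7856401) = 2*√183566782383901/182707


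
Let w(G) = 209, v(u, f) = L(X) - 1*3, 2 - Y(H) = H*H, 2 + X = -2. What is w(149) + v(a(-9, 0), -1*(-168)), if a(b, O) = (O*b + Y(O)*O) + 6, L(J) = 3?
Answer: 209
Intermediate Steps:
X = -4 (X = -2 - 2 = -4)
Y(H) = 2 - H² (Y(H) = 2 - H*H = 2 - H²)
a(b, O) = 6 + O*b + O*(2 - O²) (a(b, O) = (O*b + (2 - O²)*O) + 6 = (O*b + O*(2 - O²)) + 6 = 6 + O*b + O*(2 - O²))
v(u, f) = 0 (v(u, f) = 3 - 1*3 = 3 - 3 = 0)
w(149) + v(a(-9, 0), -1*(-168)) = 209 + 0 = 209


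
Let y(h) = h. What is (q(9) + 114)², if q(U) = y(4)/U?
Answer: 1060900/81 ≈ 13098.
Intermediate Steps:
q(U) = 4/U
(q(9) + 114)² = (4/9 + 114)² = (1030/9)² = 1060900/81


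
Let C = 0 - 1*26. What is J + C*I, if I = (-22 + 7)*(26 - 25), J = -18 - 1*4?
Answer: 368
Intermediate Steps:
J = -22 (J = -18 - 4 = -22)
I = -15 (I = -15*1 = -15)
C = -26 (C = 0 - 26 = -26)
J + C*I = -22 - 26*(-15) = -22 + 390 = 368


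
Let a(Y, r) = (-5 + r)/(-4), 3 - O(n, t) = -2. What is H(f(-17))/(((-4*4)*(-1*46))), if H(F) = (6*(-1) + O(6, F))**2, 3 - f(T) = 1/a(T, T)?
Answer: 1/736 ≈ 0.0013587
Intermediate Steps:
O(n, t) = 5 (O(n, t) = 3 - 1*(-2) = 3 + 2 = 5)
a(Y, r) = 5/4 - r/4 (a(Y, r) = (-5 + r)*(-1/4) = 5/4 - r/4)
f(T) = 3 - 1/(5/4 - T/4)
H(F) = 1 (H(F) = (6*(-1) + 5)**2 = (-6 + 5)**2 = (-1)**2 = 1)
H(f(-17))/(((-4*4)*(-1*46))) = 1/((-4*4)*(-1*46)) = 1/(-16*(-46)) = 1/736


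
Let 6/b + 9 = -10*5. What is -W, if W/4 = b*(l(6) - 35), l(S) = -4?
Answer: -936/59 ≈ -15.864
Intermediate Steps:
b = -6/59 (b = 6/(-9 - 10*5) = 6/(-9 - 50) = 6/(-59) = 6*(-1/59) = -6/59 ≈ -0.10169)
W = 936/59 (W = 4*(-6*(-4 - 35)/59) = 4*(-6/59*(-39)) = 4*(234/59) = 936/59 ≈ 15.864)
-W = -1*936/59 = -936/59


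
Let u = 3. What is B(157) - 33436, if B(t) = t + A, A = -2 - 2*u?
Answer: -33287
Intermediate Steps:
A = -8 (A = -2 - 2*3 = -2 - 6 = -8)
B(t) = -8 + t (B(t) = t - 8 = -8 + t)
B(157) - 33436 = (-8 + 157) - 33436 = 149 - 33436 = -33287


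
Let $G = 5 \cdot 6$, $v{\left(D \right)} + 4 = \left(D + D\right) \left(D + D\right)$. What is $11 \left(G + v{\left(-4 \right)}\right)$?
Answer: $990$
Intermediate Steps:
$v{\left(D \right)} = -4 + 4 D^{2}$ ($v{\left(D \right)} = -4 + \left(D + D\right) \left(D + D\right) = -4 + 2 D 2 D = -4 + 4 D^{2}$)
$G = 30$
$11 \left(G + v{\left(-4 \right)}\right) = 11 \left(30 - \left(4 - 4 \left(-4\right)^{2}\right)\right) = 11 \left(30 + \left(-4 + 4 \cdot 16\right)\right) = 11 \left(30 + \left(-4 + 64\right)\right) = 11 \left(30 + 60\right) = 11 \cdot 90 = 990$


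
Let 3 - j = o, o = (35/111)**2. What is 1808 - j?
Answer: 22240630/12321 ≈ 1805.1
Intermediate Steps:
o = 1225/12321 (o = (35*(1/111))**2 = (35/111)**2 = 1225/12321 ≈ 0.099424)
j = 35738/12321 (j = 3 - 1*1225/12321 = 3 - 1225/12321 = 35738/12321 ≈ 2.9006)
1808 - j = 1808 - 1*35738/12321 = 1808 - 35738/12321 = 22240630/12321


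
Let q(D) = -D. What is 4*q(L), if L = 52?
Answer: -208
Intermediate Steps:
4*q(L) = 4*(-1*52) = 4*(-52) = -208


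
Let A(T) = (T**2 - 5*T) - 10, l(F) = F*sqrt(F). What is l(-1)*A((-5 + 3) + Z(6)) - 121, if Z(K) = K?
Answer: -121 + 14*I ≈ -121.0 + 14.0*I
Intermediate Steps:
l(F) = F**(3/2)
A(T) = -10 + T**2 - 5*T
l(-1)*A((-5 + 3) + Z(6)) - 121 = (-1)**(3/2)*(-10 + ((-5 + 3) + 6)**2 - 5*((-5 + 3) + 6)) - 121 = (-I)*(-10 + (-2 + 6)**2 - 5*(-2 + 6)) - 121 = (-I)*(-10 + 4**2 - 5*4) - 121 = (-I)*(-10 + 16 - 20) - 121 = -I*(-14) - 121 = 14*I - 121 = -121 + 14*I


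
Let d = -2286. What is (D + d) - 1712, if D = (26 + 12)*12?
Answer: -3542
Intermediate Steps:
D = 456 (D = 38*12 = 456)
(D + d) - 1712 = (456 - 2286) - 1712 = -1830 - 1712 = -3542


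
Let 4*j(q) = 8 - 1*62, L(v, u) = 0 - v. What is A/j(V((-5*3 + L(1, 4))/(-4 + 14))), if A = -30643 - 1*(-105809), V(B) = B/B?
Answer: -150332/27 ≈ -5567.9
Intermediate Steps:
L(v, u) = -v
V(B) = 1
A = 75166 (A = -30643 + 105809 = 75166)
j(q) = -27/2 (j(q) = (8 - 1*62)/4 = (8 - 62)/4 = (¼)*(-54) = -27/2)
A/j(V((-5*3 + L(1, 4))/(-4 + 14))) = 75166/(-27/2) = 75166*(-2/27) = -150332/27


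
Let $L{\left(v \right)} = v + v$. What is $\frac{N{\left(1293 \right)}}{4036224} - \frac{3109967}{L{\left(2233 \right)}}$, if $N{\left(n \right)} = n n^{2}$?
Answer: $- \frac{69008758663}{429185152} \approx -160.79$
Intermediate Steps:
$L{\left(v \right)} = 2 v$
$N{\left(n \right)} = n^{3}$
$\frac{N{\left(1293 \right)}}{4036224} - \frac{3109967}{L{\left(2233 \right)}} = \frac{1293^{3}}{4036224} - \frac{3109967}{2 \cdot 2233} = 2161700757 \cdot \frac{1}{4036224} - \frac{3109967}{4466} = \frac{720566919}{1345408} - \frac{444281}{638} = - \frac{69008758663}{429185152}$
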